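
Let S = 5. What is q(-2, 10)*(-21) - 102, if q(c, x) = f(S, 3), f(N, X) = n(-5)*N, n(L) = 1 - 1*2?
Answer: 3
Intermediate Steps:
n(L) = -1 (n(L) = 1 - 2 = -1)
f(N, X) = -N
q(c, x) = -5 (q(c, x) = -1*5 = -5)
q(-2, 10)*(-21) - 102 = -5*(-21) - 102 = 105 - 102 = 3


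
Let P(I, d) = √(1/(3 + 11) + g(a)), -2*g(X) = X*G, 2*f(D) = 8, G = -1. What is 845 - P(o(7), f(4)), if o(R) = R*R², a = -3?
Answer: 845 - I*√70/7 ≈ 845.0 - 1.1952*I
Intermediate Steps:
f(D) = 4 (f(D) = (½)*8 = 4)
o(R) = R³
g(X) = X/2 (g(X) = -X*(-1)/2 = -(-1)*X/2 = X/2)
P(I, d) = I*√70/7 (P(I, d) = √(1/(3 + 11) + (½)*(-3)) = √(1/14 - 3/2) = √(-10/7) = I*√70/7)
845 - P(o(7), f(4)) = 845 - I*√70/7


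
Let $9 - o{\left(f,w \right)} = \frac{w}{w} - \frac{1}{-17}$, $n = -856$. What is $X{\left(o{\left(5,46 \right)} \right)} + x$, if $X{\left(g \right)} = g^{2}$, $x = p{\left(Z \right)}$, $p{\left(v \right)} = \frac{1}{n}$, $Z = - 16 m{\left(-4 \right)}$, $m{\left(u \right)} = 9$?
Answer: $\frac{15600311}{247384} \approx 63.061$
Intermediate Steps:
$o{\left(f,w \right)} = \frac{135}{17}$ ($o{\left(f,w \right)} = 9 - \left(\frac{w}{w} - \frac{1}{-17}\right) = 9 - \left(1 - - \frac{1}{17}\right) = 9 - \left(1 + \frac{1}{17}\right) = 9 - \frac{18}{17} = \frac{135}{17}$)
$Z = -144$ ($Z = \left(-16\right) 9 = -144$)
$p{\left(v \right)} = - \frac{1}{856}$ ($p{\left(v \right)} = \frac{1}{-856} = - \frac{1}{856}$)
$x = - \frac{1}{856} \approx -0.0011682$
$X{\left(o{\left(5,46 \right)} \right)} + x = \left(\frac{135}{17}\right)^{2} - \frac{1}{856} = \frac{18225}{289} - \frac{1}{856} = \frac{15600311}{247384}$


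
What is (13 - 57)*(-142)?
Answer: 6248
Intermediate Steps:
(13 - 57)*(-142) = -44*(-142) = 6248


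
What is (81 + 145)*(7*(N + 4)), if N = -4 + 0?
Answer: 0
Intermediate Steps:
N = -4
(81 + 145)*(7*(N + 4)) = (81 + 145)*(7*(-4 + 4)) = 226*(7*0) = 226*0 = 0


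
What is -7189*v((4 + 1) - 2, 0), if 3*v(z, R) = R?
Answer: 0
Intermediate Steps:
v(z, R) = R/3
-7189*v((4 + 1) - 2, 0) = -7189*0/3 = -7189*0 = 0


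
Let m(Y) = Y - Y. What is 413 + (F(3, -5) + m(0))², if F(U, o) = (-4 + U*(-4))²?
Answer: 65949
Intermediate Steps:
m(Y) = 0
F(U, o) = (-4 - 4*U)²
413 + (F(3, -5) + m(0))² = 413 + (16*(1 + 3)² + 0)² = 413 + (16*4² + 0)² = 413 + (16*16 + 0)² = 413 + (256 + 0)² = 413 + 256² = 413 + 65536 = 65949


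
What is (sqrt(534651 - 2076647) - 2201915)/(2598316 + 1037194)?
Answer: -440383/727102 + I*sqrt(385499)/1817755 ≈ -0.60567 + 0.00034157*I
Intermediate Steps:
(sqrt(534651 - 2076647) - 2201915)/(2598316 + 1037194) = (sqrt(-1541996) - 2201915)/3635510 = (2*I*sqrt(385499) - 2201915)*(1/3635510) = (-2201915 + 2*I*sqrt(385499))*(1/3635510) = -440383/727102 + I*sqrt(385499)/1817755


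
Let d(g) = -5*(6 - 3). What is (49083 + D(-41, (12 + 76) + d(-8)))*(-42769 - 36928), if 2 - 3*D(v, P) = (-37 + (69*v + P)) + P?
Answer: -11952238787/3 ≈ -3.9841e+9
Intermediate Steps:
d(g) = -15 (d(g) = -5*3 = -15)
D(v, P) = 13 - 23*v - 2*P/3 (D(v, P) = 2/3 - ((-37 + (69*v + P)) + P)/3 = 2/3 - ((-37 + (P + 69*v)) + P)/3 = 2/3 - ((-37 + P + 69*v) + P)/3 = 2/3 - (-37 + 2*P + 69*v)/3 = 2/3 + (37/3 - 23*v - 2*P/3) = 13 - 23*v - 2*P/3)
(49083 + D(-41, (12 + 76) + d(-8)))*(-42769 - 36928) = (49083 + (13 - 23*(-41) - 2*((12 + 76) - 15)/3))*(-42769 - 36928) = (49083 + (13 + 943 - 2*(88 - 15)/3))*(-79697) = (49083 + (13 + 943 - 2/3*73))*(-79697) = (49083 + (13 + 943 - 146/3))*(-79697) = (49083 + 2722/3)*(-79697) = (149971/3)*(-79697) = -11952238787/3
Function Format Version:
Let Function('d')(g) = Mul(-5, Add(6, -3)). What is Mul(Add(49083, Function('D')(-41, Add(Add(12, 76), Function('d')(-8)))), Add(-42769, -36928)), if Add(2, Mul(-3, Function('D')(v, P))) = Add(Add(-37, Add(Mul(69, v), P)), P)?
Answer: Rational(-11952238787, 3) ≈ -3.9841e+9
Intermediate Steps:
Function('d')(g) = -15 (Function('d')(g) = Mul(-5, 3) = -15)
Function('D')(v, P) = Add(13, Mul(-23, v), Mul(Rational(-2, 3), P)) (Function('D')(v, P) = Add(Rational(2, 3), Mul(Rational(-1, 3), Add(Add(-37, Add(Mul(69, v), P)), P))) = Add(Rational(2, 3), Mul(Rational(-1, 3), Add(Add(-37, Add(P, Mul(69, v))), P))) = Add(Rational(2, 3), Mul(Rational(-1, 3), Add(Add(-37, P, Mul(69, v)), P))) = Add(Rational(2, 3), Mul(Rational(-1, 3), Add(-37, Mul(2, P), Mul(69, v)))) = Add(Rational(2, 3), Add(Rational(37, 3), Mul(-23, v), Mul(Rational(-2, 3), P))) = Add(13, Mul(-23, v), Mul(Rational(-2, 3), P)))
Mul(Add(49083, Function('D')(-41, Add(Add(12, 76), Function('d')(-8)))), Add(-42769, -36928)) = Mul(Add(49083, Add(13, Mul(-23, -41), Mul(Rational(-2, 3), Add(Add(12, 76), -15)))), Add(-42769, -36928)) = Mul(Add(49083, Add(13, 943, Mul(Rational(-2, 3), Add(88, -15)))), -79697) = Mul(Add(49083, Add(13, 943, Mul(Rational(-2, 3), 73))), -79697) = Mul(Add(49083, Add(13, 943, Rational(-146, 3))), -79697) = Mul(Add(49083, Rational(2722, 3)), -79697) = Mul(Rational(149971, 3), -79697) = Rational(-11952238787, 3)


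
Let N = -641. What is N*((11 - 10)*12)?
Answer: -7692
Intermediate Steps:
N*((11 - 10)*12) = -641*(11 - 10)*12 = -641*12 = -7692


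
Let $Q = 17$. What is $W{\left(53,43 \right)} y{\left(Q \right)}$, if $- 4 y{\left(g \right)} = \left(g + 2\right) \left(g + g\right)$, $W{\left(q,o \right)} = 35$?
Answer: $- \frac{11305}{2} \approx -5652.5$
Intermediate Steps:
$y{\left(g \right)} = - \frac{g \left(2 + g\right)}{2}$ ($y{\left(g \right)} = - \frac{\left(g + 2\right) \left(g + g\right)}{4} = - \frac{\left(2 + g\right) 2 g}{4} = - \frac{2 g \left(2 + g\right)}{4} = - \frac{g \left(2 + g\right)}{2}$)
$W{\left(53,43 \right)} y{\left(Q \right)} = 35 \left(\left(- \frac{1}{2}\right) 17 \left(2 + 17\right)\right) = 35 \left(\left(- \frac{1}{2}\right) 17 \cdot 19\right) = 35 \left(- \frac{323}{2}\right) = - \frac{11305}{2}$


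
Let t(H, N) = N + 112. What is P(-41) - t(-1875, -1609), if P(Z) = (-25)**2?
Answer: 2122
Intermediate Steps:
t(H, N) = 112 + N
P(Z) = 625
P(-41) - t(-1875, -1609) = 625 - (112 - 1609) = 625 - 1*(-1497) = 625 + 1497 = 2122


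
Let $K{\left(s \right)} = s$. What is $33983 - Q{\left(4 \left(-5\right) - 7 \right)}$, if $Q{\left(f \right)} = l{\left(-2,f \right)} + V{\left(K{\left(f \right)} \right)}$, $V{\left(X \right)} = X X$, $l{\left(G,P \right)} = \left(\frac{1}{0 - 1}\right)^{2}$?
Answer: $33253$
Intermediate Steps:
$l{\left(G,P \right)} = 1$ ($l{\left(G,P \right)} = \left(\frac{1}{-1}\right)^{2} = \left(-1\right)^{2} = 1$)
$V{\left(X \right)} = X^{2}$
$Q{\left(f \right)} = 1 + f^{2}$
$33983 - Q{\left(4 \left(-5\right) - 7 \right)} = 33983 - \left(1 + \left(4 \left(-5\right) - 7\right)^{2}\right) = 33983 - \left(1 + \left(-20 - 7\right)^{2}\right) = 33983 - \left(1 + \left(-27\right)^{2}\right) = 33983 - \left(1 + 729\right) = 33983 - 730 = 33253$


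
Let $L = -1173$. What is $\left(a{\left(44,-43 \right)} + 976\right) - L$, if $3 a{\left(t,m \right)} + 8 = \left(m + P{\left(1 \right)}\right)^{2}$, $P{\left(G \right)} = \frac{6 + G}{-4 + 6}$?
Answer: $\frac{31997}{12} \approx 2666.4$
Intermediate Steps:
$P{\left(G \right)} = 3 + \frac{G}{2}$ ($P{\left(G \right)} = \frac{6 + G}{2} = \left(6 + G\right) \frac{1}{2} = 3 + \frac{G}{2}$)
$a{\left(t,m \right)} = - \frac{8}{3} + \frac{\left(\frac{7}{2} + m\right)^{2}}{3}$ ($a{\left(t,m \right)} = - \frac{8}{3} + \frac{\left(m + \left(3 + \frac{1}{2} \cdot 1\right)\right)^{2}}{3} = - \frac{8}{3} + \frac{\left(m + \left(3 + \frac{1}{2}\right)\right)^{2}}{3} = - \frac{8}{3} + \frac{\left(m + \frac{7}{2}\right)^{2}}{3} = - \frac{8}{3} + \frac{\left(\frac{7}{2} + m\right)^{2}}{3}$)
$\left(a{\left(44,-43 \right)} + 976\right) - L = \left(\left(- \frac{8}{3} + \frac{\left(7 + 2 \left(-43\right)\right)^{2}}{12}\right) + 976\right) - -1173 = \left(\left(- \frac{8}{3} + \frac{\left(7 - 86\right)^{2}}{12}\right) + 976\right) + 1173 = \left(\left(- \frac{8}{3} + \frac{\left(-79\right)^{2}}{12}\right) + 976\right) + 1173 = \left(\left(- \frac{8}{3} + \frac{1}{12} \cdot 6241\right) + 976\right) + 1173 = \left(\left(- \frac{8}{3} + \frac{6241}{12}\right) + 976\right) + 1173 = \left(\frac{6209}{12} + 976\right) + 1173 = \frac{17921}{12} + 1173 = \frac{31997}{12}$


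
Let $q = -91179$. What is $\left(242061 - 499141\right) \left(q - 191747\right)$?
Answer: $72734616080$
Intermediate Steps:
$\left(242061 - 499141\right) \left(q - 191747\right) = \left(242061 - 499141\right) \left(-91179 - 191747\right) = \left(-257080\right) \left(-282926\right) = 72734616080$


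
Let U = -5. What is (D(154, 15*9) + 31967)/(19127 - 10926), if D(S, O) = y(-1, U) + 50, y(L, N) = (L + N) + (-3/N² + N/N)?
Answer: 800297/205025 ≈ 3.9034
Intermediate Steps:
y(L, N) = 1 + L + N - 3/N² (y(L, N) = (L + N) + (-3/N² + 1) = (L + N) + (1 - 3/N²) = 1 + L + N - 3/N²)
D(S, O) = 1122/25 (D(S, O) = (1 - 1 - 5 - 3/(-5)²) + 50 = (1 - 1 - 5 - 3*1/25) + 50 = (1 - 1 - 5 - 3/25) + 50 = -128/25 + 50 = 1122/25)
(D(154, 15*9) + 31967)/(19127 - 10926) = (1122/25 + 31967)/(19127 - 10926) = (800297/25)/8201 = (800297/25)*(1/8201) = 800297/205025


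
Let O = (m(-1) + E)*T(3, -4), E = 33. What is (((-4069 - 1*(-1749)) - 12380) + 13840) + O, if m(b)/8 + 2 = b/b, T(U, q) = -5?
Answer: -985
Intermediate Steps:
m(b) = -8 (m(b) = -16 + 8*(b/b) = -16 + 8*1 = -16 + 8 = -8)
O = -125 (O = (-8 + 33)*(-5) = 25*(-5) = -125)
(((-4069 - 1*(-1749)) - 12380) + 13840) + O = (((-4069 - 1*(-1749)) - 12380) + 13840) - 125 = (((-4069 + 1749) - 12380) + 13840) - 125 = ((-2320 - 12380) + 13840) - 125 = (-14700 + 13840) - 125 = -860 - 125 = -985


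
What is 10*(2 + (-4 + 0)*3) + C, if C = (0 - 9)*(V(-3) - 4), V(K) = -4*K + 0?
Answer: -172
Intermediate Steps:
V(K) = -4*K
C = -72 (C = (0 - 9)*(-4*(-3) - 4) = -9*(12 - 4) = -9*8 = -72)
10*(2 + (-4 + 0)*3) + C = 10*(2 + (-4 + 0)*3) - 72 = 10*(2 - 4*3) - 72 = 10*(2 - 12) - 72 = 10*(-10) - 72 = -100 - 72 = -172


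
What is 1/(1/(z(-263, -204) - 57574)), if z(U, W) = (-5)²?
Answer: -57549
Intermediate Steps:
z(U, W) = 25
1/(1/(z(-263, -204) - 57574)) = 1/(1/(25 - 57574)) = 1/(1/(-57549)) = 1/(-1/57549) = -57549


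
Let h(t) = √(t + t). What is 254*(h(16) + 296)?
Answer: 75184 + 1016*√2 ≈ 76621.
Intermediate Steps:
h(t) = √2*√t (h(t) = √(2*t) = √2*√t)
254*(h(16) + 296) = 254*(√2*√16 + 296) = 254*(√2*4 + 296) = 254*(4*√2 + 296) = 254*(296 + 4*√2) = 75184 + 1016*√2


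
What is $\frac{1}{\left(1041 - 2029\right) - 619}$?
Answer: $- \frac{1}{1607} \approx -0.00062228$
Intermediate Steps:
$\frac{1}{\left(1041 - 2029\right) - 619} = \frac{1}{-988 - 619} = \frac{1}{-1607} = - \frac{1}{1607}$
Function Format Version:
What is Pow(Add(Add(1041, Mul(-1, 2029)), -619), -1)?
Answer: Rational(-1, 1607) ≈ -0.00062228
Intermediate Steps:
Pow(Add(Add(1041, Mul(-1, 2029)), -619), -1) = Pow(Add(Add(1041, -2029), -619), -1) = Pow(Add(-988, -619), -1) = Pow(-1607, -1) = Rational(-1, 1607)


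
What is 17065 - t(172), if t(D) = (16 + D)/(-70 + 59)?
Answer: 187903/11 ≈ 17082.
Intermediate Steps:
t(D) = -16/11 - D/11 (t(D) = (16 + D)/(-11) = (16 + D)*(-1/11) = -16/11 - D/11)
17065 - t(172) = 17065 - (-16/11 - 1/11*172) = 17065 - (-16/11 - 172/11) = 17065 - 1*(-188/11) = 17065 + 188/11 = 187903/11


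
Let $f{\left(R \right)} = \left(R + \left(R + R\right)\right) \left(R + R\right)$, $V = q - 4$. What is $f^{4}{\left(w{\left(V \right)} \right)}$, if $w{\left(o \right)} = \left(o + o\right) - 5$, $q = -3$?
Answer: $22010697701136$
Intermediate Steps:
$V = -7$ ($V = -3 - 4 = -7$)
$w{\left(o \right)} = -5 + 2 o$ ($w{\left(o \right)} = 2 o - 5 = -5 + 2 o$)
$f{\left(R \right)} = 6 R^{2}$ ($f{\left(R \right)} = \left(R + 2 R\right) 2 R = 3 R 2 R = 6 R^{2}$)
$f^{4}{\left(w{\left(V \right)} \right)} = \left(6 \left(-5 + 2 \left(-7\right)\right)^{2}\right)^{4} = \left(6 \left(-5 - 14\right)^{2}\right)^{4} = \left(6 \left(-19\right)^{2}\right)^{4} = \left(6 \cdot 361\right)^{4} = 2166^{4} = 22010697701136$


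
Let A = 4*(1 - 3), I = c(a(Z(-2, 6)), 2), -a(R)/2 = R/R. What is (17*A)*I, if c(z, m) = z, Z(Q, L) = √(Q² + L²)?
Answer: 272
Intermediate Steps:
Z(Q, L) = √(L² + Q²)
a(R) = -2 (a(R) = -2*R/R = -2*1 = -2)
I = -2
A = -8 (A = 4*(-2) = -8)
(17*A)*I = (17*(-8))*(-2) = -136*(-2) = 272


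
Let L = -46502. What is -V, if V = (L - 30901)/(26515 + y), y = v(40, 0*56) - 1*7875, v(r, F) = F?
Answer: 77403/18640 ≈ 4.1525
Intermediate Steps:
y = -7875 (y = 0*56 - 1*7875 = 0 - 7875 = -7875)
V = -77403/18640 (V = (-46502 - 30901)/(26515 - 7875) = -77403/18640 ≈ -4.1525)
-V = -1*(-77403/18640) = 77403/18640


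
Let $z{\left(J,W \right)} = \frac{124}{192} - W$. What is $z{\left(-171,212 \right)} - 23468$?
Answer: $- \frac{1136609}{48} \approx -23679.0$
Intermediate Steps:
$z{\left(J,W \right)} = \frac{31}{48} - W$ ($z{\left(J,W \right)} = 124 \cdot \frac{1}{192} - W = \frac{31}{48} - W$)
$z{\left(-171,212 \right)} - 23468 = \left(\frac{31}{48} - 212\right) - 23468 = - \frac{10145}{48} - 23468 = - \frac{1136609}{48}$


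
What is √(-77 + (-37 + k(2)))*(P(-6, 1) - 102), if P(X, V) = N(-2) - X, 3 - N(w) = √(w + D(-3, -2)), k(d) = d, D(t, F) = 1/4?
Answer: 14 - 372*I*√7 ≈ 14.0 - 984.22*I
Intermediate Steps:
D(t, F) = ¼ (D(t, F) = 1*(¼) = ¼)
N(w) = 3 - √(¼ + w) (N(w) = 3 - √(w + ¼) = 3 - √(¼ + w))
P(X, V) = 3 - X - I*√7/2 (P(X, V) = (3 - √(1 + 4*(-2))/2) - X = (3 - √(1 - 8)/2) - X = (3 - I*√7/2) - X = 3 - X - I*√7/2)
√(-77 + (-37 + k(2)))*(P(-6, 1) - 102) = √(-77 + (-37 + 2))*((3 - 1*(-6) - I*√7/2) - 102) = √(-77 - 35)*((3 + 6 - I*√7/2) - 102) = √(-112)*((9 - I*√7/2) - 102) = (4*I*√7)*(-93 - I*√7/2) = 4*I*√7*(-93 - I*√7/2)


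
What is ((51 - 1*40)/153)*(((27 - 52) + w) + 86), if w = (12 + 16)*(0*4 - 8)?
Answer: -1793/153 ≈ -11.719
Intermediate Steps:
w = -224 (w = 28*(0 - 8) = 28*(-8) = -224)
((51 - 1*40)/153)*(((27 - 52) + w) + 86) = ((51 - 1*40)/153)*(((27 - 52) - 224) + 86) = ((51 - 40)*(1/153))*((-25 - 224) + 86) = (11*(1/153))*(-249 + 86) = (11/153)*(-163) = -1793/153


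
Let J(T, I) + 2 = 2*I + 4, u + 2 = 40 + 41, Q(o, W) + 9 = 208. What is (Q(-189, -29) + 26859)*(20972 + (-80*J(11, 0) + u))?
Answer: 565268678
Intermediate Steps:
Q(o, W) = 199 (Q(o, W) = -9 + 208 = 199)
u = 79 (u = -2 + (40 + 41) = -2 + 81 = 79)
J(T, I) = 2 + 2*I (J(T, I) = -2 + (2*I + 4) = -2 + (4 + 2*I) = 2 + 2*I)
(Q(-189, -29) + 26859)*(20972 + (-80*J(11, 0) + u)) = (199 + 26859)*(20972 + (-80*(2 + 2*0) + 79)) = 27058*(20972 + (-80*(2 + 0) + 79)) = 27058*(20972 + (-80*2 + 79)) = 27058*(20972 + (-160 + 79)) = 27058*(20972 - 81) = 27058*20891 = 565268678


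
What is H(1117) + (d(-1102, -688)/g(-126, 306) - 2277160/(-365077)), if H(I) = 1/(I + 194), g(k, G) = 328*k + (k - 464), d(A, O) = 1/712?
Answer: 89110706951300645/14284587765638352 ≈ 6.2382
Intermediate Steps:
d(A, O) = 1/712
g(k, G) = -464 + 329*k (g(k, G) = 328*k + (-464 + k) = -464 + 329*k)
H(I) = 1/(194 + I)
H(1117) + (d(-1102, -688)/g(-126, 306) - 2277160/(-365077)) = 1/(194 + 1117) + (1/(712*(-464 + 329*(-126))) - 2277160/(-365077)) = 1/1311 + (1/(712*(-464 - 41454)) - 2277160*(-1/365077)) = 1/1311 + ((1/712)/(-41918) + 2277160/365077) = 1/1311 + ((1/712)*(-1/41918) + 2277160/365077) = 1/1311 + (-1/29845616 + 2277160/365077) = 1/1311 + 67963242565483/10895947952432 = 89110706951300645/14284587765638352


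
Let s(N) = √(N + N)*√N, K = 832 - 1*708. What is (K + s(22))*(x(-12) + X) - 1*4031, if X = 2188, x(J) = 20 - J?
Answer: 271249 + 48840*√2 ≈ 3.4032e+5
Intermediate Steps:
K = 124 (K = 832 - 708 = 124)
s(N) = N*√2 (s(N) = √(2*N)*√N = (√2*√N)*√N = N*√2)
(K + s(22))*(x(-12) + X) - 1*4031 = (124 + 22*√2)*((20 - 1*(-12)) + 2188) - 1*4031 = (124 + 22*√2)*((20 + 12) + 2188) - 4031 = (124 + 22*√2)*(32 + 2188) - 4031 = (124 + 22*√2)*2220 - 4031 = (275280 + 48840*√2) - 4031 = 271249 + 48840*√2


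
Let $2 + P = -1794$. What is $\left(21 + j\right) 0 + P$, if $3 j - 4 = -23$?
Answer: $-1796$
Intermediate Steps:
$j = - \frac{19}{3}$ ($j = \frac{4}{3} + \frac{1}{3} \left(-23\right) = \frac{4}{3} - \frac{23}{3} = - \frac{19}{3} \approx -6.3333$)
$P = -1796$ ($P = -2 - 1794 = -1796$)
$\left(21 + j\right) 0 + P = \left(21 - \frac{19}{3}\right) 0 - 1796 = \frac{44}{3} \cdot 0 - 1796 = 0 - 1796 = -1796$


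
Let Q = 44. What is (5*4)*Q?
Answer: 880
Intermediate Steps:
(5*4)*Q = (5*4)*44 = 20*44 = 880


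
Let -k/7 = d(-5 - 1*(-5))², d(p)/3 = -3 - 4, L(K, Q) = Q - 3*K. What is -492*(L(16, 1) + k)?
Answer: 1541928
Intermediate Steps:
d(p) = -21 (d(p) = 3*(-3 - 4) = 3*(-7) = -21)
k = -3087 (k = -7*(-21)² = -7*441 = -3087)
-492*(L(16, 1) + k) = -492*((1 - 3*16) - 3087) = -492*((1 - 48) - 3087) = -492*(-47 - 3087) = -492*(-3134) = 1541928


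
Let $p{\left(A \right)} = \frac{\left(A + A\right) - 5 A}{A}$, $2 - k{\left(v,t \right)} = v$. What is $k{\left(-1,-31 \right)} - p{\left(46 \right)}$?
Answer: $6$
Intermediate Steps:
$k{\left(v,t \right)} = 2 - v$
$p{\left(A \right)} = -3$ ($p{\left(A \right)} = \frac{2 A - 5 A}{A} = \frac{\left(-3\right) A}{A} = -3$)
$k{\left(-1,-31 \right)} - p{\left(46 \right)} = \left(2 - -1\right) - -3 = \left(2 + 1\right) + 3 = 3 + 3 = 6$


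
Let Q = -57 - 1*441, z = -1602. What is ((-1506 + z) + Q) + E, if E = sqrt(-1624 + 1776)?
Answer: -3606 + 2*sqrt(38) ≈ -3593.7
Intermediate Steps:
Q = -498 (Q = -57 - 441 = -498)
E = 2*sqrt(38) (E = sqrt(152) = 2*sqrt(38) ≈ 12.329)
((-1506 + z) + Q) + E = ((-1506 - 1602) - 498) + 2*sqrt(38) = (-3108 - 498) + 2*sqrt(38) = -3606 + 2*sqrt(38)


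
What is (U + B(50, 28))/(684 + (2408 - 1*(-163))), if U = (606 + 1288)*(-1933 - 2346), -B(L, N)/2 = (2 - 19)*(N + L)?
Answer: -8101774/3255 ≈ -2489.0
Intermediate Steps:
B(L, N) = 34*L + 34*N (B(L, N) = -2*(2 - 19)*(N + L) = -(-34)*(L + N) = -2*(-17*L - 17*N) = 34*L + 34*N)
U = -8104426 (U = 1894*(-4279) = -8104426)
(U + B(50, 28))/(684 + (2408 - 1*(-163))) = (-8104426 + (34*50 + 34*28))/(684 + (2408 - 1*(-163))) = (-8104426 + (1700 + 952))/(684 + (2408 + 163)) = (-8104426 + 2652)/(684 + 2571) = -8101774/3255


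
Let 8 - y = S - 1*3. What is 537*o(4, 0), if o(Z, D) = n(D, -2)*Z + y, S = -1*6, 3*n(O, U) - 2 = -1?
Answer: 9845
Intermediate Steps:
n(O, U) = ⅓ (n(O, U) = ⅔ + (⅓)*(-1) = ⅔ - ⅓ = ⅓)
S = -6
y = 17 (y = 8 - (-6 - 1*3) = 8 - (-6 - 3) = 8 - 1*(-9) = 8 + 9 = 17)
o(Z, D) = 17 + Z/3 (o(Z, D) = Z/3 + 17 = 17 + Z/3)
537*o(4, 0) = 537*(17 + (⅓)*4) = 537*(17 + 4/3) = 537*(55/3) = 9845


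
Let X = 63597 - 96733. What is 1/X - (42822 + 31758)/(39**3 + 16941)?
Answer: -41189319/42115856 ≈ -0.97800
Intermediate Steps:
X = -33136
1/X - (42822 + 31758)/(39**3 + 16941) = 1/(-33136) - (42822 + 31758)/(39**3 + 16941) = -1/33136 - 74580/(59319 + 16941) = -1/33136 - 74580/76260 = -1/33136 - 1*1243/1271 = -1/33136 - 1243/1271 = -41189319/42115856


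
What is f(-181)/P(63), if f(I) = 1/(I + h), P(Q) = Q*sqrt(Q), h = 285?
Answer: sqrt(7)/137592 ≈ 1.9229e-5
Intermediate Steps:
P(Q) = Q**(3/2)
f(I) = 1/(285 + I) (f(I) = 1/(I + 285) = 1/(285 + I))
f(-181)/P(63) = 1/((285 - 181)*(63**(3/2))) = 1/(104*((189*sqrt(7)))) = (sqrt(7)/1323)/104 = sqrt(7)/137592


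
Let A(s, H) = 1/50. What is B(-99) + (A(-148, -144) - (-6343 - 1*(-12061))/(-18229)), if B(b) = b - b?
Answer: 304129/911450 ≈ 0.33368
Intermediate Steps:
B(b) = 0
A(s, H) = 1/50
B(-99) + (A(-148, -144) - (-6343 - 1*(-12061))/(-18229)) = 0 + (1/50 - (-6343 - 1*(-12061))/(-18229)) = 0 + (1/50 - (-6343 + 12061)*(-1)/18229) = 0 + (1/50 - 5718*(-1)/18229) = 0 + (1/50 - 1*(-5718/18229)) = 0 + (1/50 + 5718/18229) = 0 + 304129/911450 = 304129/911450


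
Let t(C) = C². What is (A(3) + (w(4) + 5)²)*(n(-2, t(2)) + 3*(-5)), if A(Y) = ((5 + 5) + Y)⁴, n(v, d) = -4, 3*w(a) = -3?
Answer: -542963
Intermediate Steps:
w(a) = -1 (w(a) = (⅓)*(-3) = -1)
A(Y) = (10 + Y)⁴
(A(3) + (w(4) + 5)²)*(n(-2, t(2)) + 3*(-5)) = ((10 + 3)⁴ + (-1 + 5)²)*(-4 + 3*(-5)) = (13⁴ + 4²)*(-4 - 15) = (28561 + 16)*(-19) = 28577*(-19) = -542963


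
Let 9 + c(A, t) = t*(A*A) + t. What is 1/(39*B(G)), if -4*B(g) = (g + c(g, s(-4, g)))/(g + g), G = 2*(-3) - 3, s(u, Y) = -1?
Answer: -6/325 ≈ -0.018462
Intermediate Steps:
c(A, t) = -9 + t + t*A**2 (c(A, t) = -9 + (t*(A*A) + t) = -9 + (t*A**2 + t) = -9 + (t + t*A**2) = -9 + t + t*A**2)
G = -9 (G = -6 - 3 = -9)
B(g) = -(-10 + g - g**2)/(8*g) (B(g) = -(g + (-9 - 1 - g**2))/(4*(g + g)) = -(g + (-10 - g**2))/(4*(2*g)) = -(-10 + g - g**2)*1/(2*g)/4 = -(-10 + g - g**2)/(8*g))
1/(39*B(G)) = 1/(39*((1/8)*(10 + (-9)**2 - 1*(-9))/(-9))) = 1/(39*((1/8)*(-1/9)*(10 + 81 + 9))) = 1/(39*((1/8)*(-1/9)*100)) = 1/(39*(-25/18)) = 1/(-325/6) = -6/325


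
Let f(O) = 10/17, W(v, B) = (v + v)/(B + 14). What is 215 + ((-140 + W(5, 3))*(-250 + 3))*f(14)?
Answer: 5916035/289 ≈ 20471.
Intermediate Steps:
W(v, B) = 2*v/(14 + B) (W(v, B) = (2*v)/(14 + B) = 2*v/(14 + B))
f(O) = 10/17 (f(O) = 10*(1/17) = 10/17)
215 + ((-140 + W(5, 3))*(-250 + 3))*f(14) = 215 + ((-140 + 2*5/(14 + 3))*(-250 + 3))*(10/17) = 215 + ((-140 + 2*5/17)*(-247))*(10/17) = 215 + ((-140 + 2*5*(1/17))*(-247))*(10/17) = 215 + ((-140 + 10/17)*(-247))*(10/17) = 215 - 2370/17*(-247)*(10/17) = 215 + (585390/17)*(10/17) = 215 + 5853900/289 = 5916035/289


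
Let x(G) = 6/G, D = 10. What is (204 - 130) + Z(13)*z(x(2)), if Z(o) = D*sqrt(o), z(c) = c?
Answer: 74 + 30*sqrt(13) ≈ 182.17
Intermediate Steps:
Z(o) = 10*sqrt(o)
(204 - 130) + Z(13)*z(x(2)) = (204 - 130) + (10*sqrt(13))*(6/2) = 74 + (10*sqrt(13))*(6*(1/2)) = 74 + (10*sqrt(13))*3 = 74 + 30*sqrt(13)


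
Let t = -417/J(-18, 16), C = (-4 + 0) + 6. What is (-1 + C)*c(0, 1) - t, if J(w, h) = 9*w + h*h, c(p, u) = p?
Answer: 417/94 ≈ 4.4362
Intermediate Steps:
C = 2 (C = -4 + 6 = 2)
J(w, h) = h² + 9*w (J(w, h) = 9*w + h² = h² + 9*w)
t = -417/94 (t = -417/(16² + 9*(-18)) = -417/(256 - 162) = -417/94 ≈ -4.4362)
(-1 + C)*c(0, 1) - t = (-1 + 2)*0 - 1*(-417/94) = 1*0 + 417/94 = 0 + 417/94 = 417/94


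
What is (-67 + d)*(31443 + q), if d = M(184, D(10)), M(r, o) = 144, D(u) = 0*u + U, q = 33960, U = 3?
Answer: 5036031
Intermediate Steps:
D(u) = 3 (D(u) = 0*u + 3 = 0 + 3 = 3)
d = 144
(-67 + d)*(31443 + q) = (-67 + 144)*(31443 + 33960) = 77*65403 = 5036031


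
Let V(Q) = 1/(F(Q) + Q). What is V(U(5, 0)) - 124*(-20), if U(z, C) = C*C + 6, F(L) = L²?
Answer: 104161/42 ≈ 2480.0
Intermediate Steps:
U(z, C) = 6 + C² (U(z, C) = C² + 6 = 6 + C²)
V(Q) = 1/(Q + Q²) (V(Q) = 1/(Q² + Q) = 1/(Q + Q²))
V(U(5, 0)) - 124*(-20) = 1/((6 + 0²)*(1 + (6 + 0²))) - 124*(-20) = 1/((6 + 0)*(1 + (6 + 0))) + 2480 = 1/(6*(1 + 6)) + 2480 = (⅙)/7 + 2480 = (⅙)*(⅐) + 2480 = 1/42 + 2480 = 104161/42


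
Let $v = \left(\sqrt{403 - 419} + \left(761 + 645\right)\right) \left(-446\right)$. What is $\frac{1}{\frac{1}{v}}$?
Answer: $-627076 - 1784 i \approx -6.2708 \cdot 10^{5} - 1784.0 i$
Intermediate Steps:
$v = -627076 - 1784 i$ ($v = \left(\sqrt{-16} + 1406\right) \left(-446\right) = \left(4 i + 1406\right) \left(-446\right) = \left(1406 + 4 i\right) \left(-446\right) = -627076 - 1784 i \approx -6.2708 \cdot 10^{5} - 1784.0 i$)
$\frac{1}{\frac{1}{v}} = \frac{1}{\frac{1}{-627076 - 1784 i}} = \frac{1}{\frac{1}{393227492432} \left(-627076 + 1784 i\right)} = -627076 - 1784 i$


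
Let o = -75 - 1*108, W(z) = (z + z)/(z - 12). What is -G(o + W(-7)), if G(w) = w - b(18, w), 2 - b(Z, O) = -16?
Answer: 3805/19 ≈ 200.26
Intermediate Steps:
W(z) = 2*z/(-12 + z) (W(z) = (2*z)/(-12 + z) = 2*z/(-12 + z))
b(Z, O) = 18 (b(Z, O) = 2 - 1*(-16) = 2 + 16 = 18)
o = -183 (o = -75 - 108 = -183)
G(w) = -18 + w (G(w) = w - 1*18 = w - 18 = -18 + w)
-G(o + W(-7)) = -(-18 + (-183 + 2*(-7)/(-12 - 7))) = -(-18 + (-183 + 2*(-7)/(-19))) = -(-18 + (-183 + 2*(-7)*(-1/19))) = -(-18 + (-183 + 14/19)) = -(-18 - 3463/19) = -1*(-3805/19) = 3805/19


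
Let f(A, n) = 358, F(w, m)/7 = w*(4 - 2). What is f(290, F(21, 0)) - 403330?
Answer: -402972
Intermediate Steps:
F(w, m) = 14*w (F(w, m) = 7*(w*(4 - 2)) = 7*(w*2) = 7*(2*w) = 14*w)
f(290, F(21, 0)) - 403330 = 358 - 403330 = -402972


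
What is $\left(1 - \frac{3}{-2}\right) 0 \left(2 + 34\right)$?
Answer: $0$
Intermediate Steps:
$\left(1 - \frac{3}{-2}\right) 0 \left(2 + 34\right) = \left(1 - - \frac{3}{2}\right) 0 \cdot 36 = \left(1 + \frac{3}{2}\right) 0 \cdot 36 = \frac{5}{2} \cdot 0 \cdot 36 = 0 \cdot 36 = 0$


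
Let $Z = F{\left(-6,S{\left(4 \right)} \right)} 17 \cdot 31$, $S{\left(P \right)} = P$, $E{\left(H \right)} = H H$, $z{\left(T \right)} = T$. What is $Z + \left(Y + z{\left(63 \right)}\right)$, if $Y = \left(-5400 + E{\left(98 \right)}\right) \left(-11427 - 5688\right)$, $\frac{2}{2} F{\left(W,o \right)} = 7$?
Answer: $-71947708$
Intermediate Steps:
$E{\left(H \right)} = H^{2}$
$F{\left(W,o \right)} = 7$
$Y = -71951460$ ($Y = \left(-5400 + 98^{2}\right) \left(-11427 - 5688\right) = \left(-5400 + 9604\right) \left(-17115\right) = 4204 \left(-17115\right) = -71951460$)
$Z = 3689$ ($Z = 7 \cdot 17 \cdot 31 = 119 \cdot 31 = 3689$)
$Z + \left(Y + z{\left(63 \right)}\right) = 3689 + \left(-71951460 + 63\right) = 3689 - 71951397 = -71947708$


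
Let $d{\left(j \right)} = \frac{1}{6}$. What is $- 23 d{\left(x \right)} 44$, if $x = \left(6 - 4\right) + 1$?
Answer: $- \frac{506}{3} \approx -168.67$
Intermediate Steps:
$x = 3$ ($x = 2 + 1 = 3$)
$d{\left(j \right)} = \frac{1}{6}$
$- 23 d{\left(x \right)} 44 = \left(-23\right) \frac{1}{6} \cdot 44 = \left(- \frac{23}{6}\right) 44 = - \frac{506}{3}$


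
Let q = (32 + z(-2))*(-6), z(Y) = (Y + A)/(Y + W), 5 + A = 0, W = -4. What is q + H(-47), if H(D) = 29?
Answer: -170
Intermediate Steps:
A = -5 (A = -5 + 0 = -5)
z(Y) = (-5 + Y)/(-4 + Y) (z(Y) = (Y - 5)/(Y - 4) = (-5 + Y)/(-4 + Y))
q = -199 (q = (32 + (-5 - 2)/(-4 - 2))*(-6) = (32 - 7/(-6))*(-6) = (32 - 1/6*(-7))*(-6) = (32 + 7/6)*(-6) = (199/6)*(-6) = -199)
q + H(-47) = -199 + 29 = -170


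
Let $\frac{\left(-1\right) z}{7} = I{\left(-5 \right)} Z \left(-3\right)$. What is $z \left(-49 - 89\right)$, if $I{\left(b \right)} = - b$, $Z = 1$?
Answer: $-14490$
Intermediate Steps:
$z = 105$ ($z = - 7 \left(-1\right) \left(-5\right) 1 \left(-3\right) = - 7 \cdot 5 \cdot 1 \left(-3\right) = - 7 \cdot 5 \left(-3\right) = \left(-7\right) \left(-15\right) = 105$)
$z \left(-49 - 89\right) = 105 \left(-49 - 89\right) = 105 \left(-138\right) = -14490$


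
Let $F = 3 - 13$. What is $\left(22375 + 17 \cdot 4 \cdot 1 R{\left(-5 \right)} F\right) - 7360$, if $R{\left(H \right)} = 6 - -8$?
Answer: $5495$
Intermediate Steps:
$F = -10$
$R{\left(H \right)} = 14$ ($R{\left(H \right)} = 6 + 8 = 14$)
$\left(22375 + 17 \cdot 4 \cdot 1 R{\left(-5 \right)} F\right) - 7360 = \left(22375 + 17 \cdot 4 \cdot 1 \cdot 14 \left(-10\right)\right) - 7360 = \left(22375 + 17 \cdot 4 \cdot 14 \left(-10\right)\right) - 7360 = \left(22375 + 17 \cdot 56 \left(-10\right)\right) - 7360 = \left(22375 + 952 \left(-10\right)\right) - 7360 = \left(22375 - 9520\right) - 7360 = 12855 - 7360 = 5495$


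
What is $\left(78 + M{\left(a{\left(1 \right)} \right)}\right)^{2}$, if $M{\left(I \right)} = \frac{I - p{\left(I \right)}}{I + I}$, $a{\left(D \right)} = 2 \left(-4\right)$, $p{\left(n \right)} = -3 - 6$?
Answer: $\frac{1555009}{256} \approx 6074.3$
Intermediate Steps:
$p{\left(n \right)} = -9$ ($p{\left(n \right)} = -3 - 6 = -9$)
$a{\left(D \right)} = -8$
$M{\left(I \right)} = \frac{9 + I}{2 I}$ ($M{\left(I \right)} = \frac{I + \left(0 - -9\right)}{I + I} = \frac{I + \left(0 + 9\right)}{2 I} = \left(I + 9\right) \frac{1}{2 I} = \left(9 + I\right) \frac{1}{2 I} = \frac{9 + I}{2 I}$)
$\left(78 + M{\left(a{\left(1 \right)} \right)}\right)^{2} = \left(78 + \frac{9 - 8}{2 \left(-8\right)}\right)^{2} = \left(78 + \frac{1}{2} \left(- \frac{1}{8}\right) 1\right)^{2} = \left(78 - \frac{1}{16}\right)^{2} = \left(\frac{1247}{16}\right)^{2} = \frac{1555009}{256}$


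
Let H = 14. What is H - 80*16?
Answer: -1266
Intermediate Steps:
H - 80*16 = 14 - 80*16 = 14 - 1280 = -1266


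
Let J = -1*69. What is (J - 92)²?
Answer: 25921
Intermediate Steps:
J = -69
(J - 92)² = (-69 - 92)² = (-161)² = 25921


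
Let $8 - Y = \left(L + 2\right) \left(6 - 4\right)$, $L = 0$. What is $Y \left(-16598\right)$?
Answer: $-66392$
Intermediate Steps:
$Y = 4$ ($Y = 8 - \left(0 + 2\right) \left(6 - 4\right) = 8 - 2 \cdot 2 = 8 - 4 = 4$)
$Y \left(-16598\right) = 4 \left(-16598\right) = -66392$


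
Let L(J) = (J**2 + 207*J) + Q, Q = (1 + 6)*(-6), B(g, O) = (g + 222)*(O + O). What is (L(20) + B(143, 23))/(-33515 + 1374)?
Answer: -21288/32141 ≈ -0.66233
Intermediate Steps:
B(g, O) = 2*O*(222 + g) (B(g, O) = (222 + g)*(2*O) = 2*O*(222 + g))
Q = -42 (Q = 7*(-6) = -42)
L(J) = -42 + J**2 + 207*J (L(J) = (J**2 + 207*J) - 42 = -42 + J**2 + 207*J)
(L(20) + B(143, 23))/(-33515 + 1374) = ((-42 + 20**2 + 207*20) + 2*23*(222 + 143))/(-33515 + 1374) = ((-42 + 400 + 4140) + 2*23*365)/(-32141) = (4498 + 16790)*(-1/32141) = 21288*(-1/32141) = -21288/32141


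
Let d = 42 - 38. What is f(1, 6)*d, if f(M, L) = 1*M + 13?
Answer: 56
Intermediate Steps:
f(M, L) = 13 + M (f(M, L) = M + 13 = 13 + M)
d = 4
f(1, 6)*d = (13 + 1)*4 = 14*4 = 56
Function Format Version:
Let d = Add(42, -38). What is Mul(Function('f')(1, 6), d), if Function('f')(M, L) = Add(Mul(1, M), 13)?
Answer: 56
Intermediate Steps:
Function('f')(M, L) = Add(13, M) (Function('f')(M, L) = Add(M, 13) = Add(13, M))
d = 4
Mul(Function('f')(1, 6), d) = Mul(Add(13, 1), 4) = Mul(14, 4) = 56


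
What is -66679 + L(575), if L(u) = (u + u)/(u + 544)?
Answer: -74612651/1119 ≈ -66678.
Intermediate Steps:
L(u) = 2*u/(544 + u) (L(u) = (2*u)/(544 + u) = 2*u/(544 + u))
-66679 + L(575) = -66679 + 2*575/(544 + 575) = -66679 + 2*575/1119 = -66679 + 2*575*(1/1119) = -66679 + 1150/1119 = -74612651/1119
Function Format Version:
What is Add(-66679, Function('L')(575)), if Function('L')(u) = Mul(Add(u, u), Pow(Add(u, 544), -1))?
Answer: Rational(-74612651, 1119) ≈ -66678.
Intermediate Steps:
Function('L')(u) = Mul(2, u, Pow(Add(544, u), -1)) (Function('L')(u) = Mul(Mul(2, u), Pow(Add(544, u), -1)) = Mul(2, u, Pow(Add(544, u), -1)))
Add(-66679, Function('L')(575)) = Add(-66679, Mul(2, 575, Pow(Add(544, 575), -1))) = Add(-66679, Mul(2, 575, Pow(1119, -1))) = Add(-66679, Mul(2, 575, Rational(1, 1119))) = Add(-66679, Rational(1150, 1119)) = Rational(-74612651, 1119)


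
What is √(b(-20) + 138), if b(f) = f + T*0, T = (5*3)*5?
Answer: √118 ≈ 10.863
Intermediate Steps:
T = 75 (T = 15*5 = 75)
b(f) = f (b(f) = f + 75*0 = f + 0 = f)
√(b(-20) + 138) = √(-20 + 138) = √118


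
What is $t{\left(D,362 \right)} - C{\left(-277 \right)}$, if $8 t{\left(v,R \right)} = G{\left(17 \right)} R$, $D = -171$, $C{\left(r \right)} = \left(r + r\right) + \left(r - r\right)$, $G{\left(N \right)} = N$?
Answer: $\frac{5293}{4} \approx 1323.3$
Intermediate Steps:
$C{\left(r \right)} = 2 r$ ($C{\left(r \right)} = 2 r + 0 = 2 r$)
$t{\left(v,R \right)} = \frac{17 R}{8}$
$t{\left(D,362 \right)} - C{\left(-277 \right)} = \frac{17}{8} \cdot 362 - 2 \left(-277\right) = \frac{3077}{4} - -554 = \frac{3077}{4} + 554 = \frac{5293}{4}$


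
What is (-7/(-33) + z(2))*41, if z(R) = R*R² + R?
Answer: 13817/33 ≈ 418.70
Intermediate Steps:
z(R) = R + R³ (z(R) = R³ + R = R + R³)
(-7/(-33) + z(2))*41 = (-7/(-33) + (2 + 2³))*41 = (-7*(-1/33) + (2 + 8))*41 = (7/33 + 10)*41 = (337/33)*41 = 13817/33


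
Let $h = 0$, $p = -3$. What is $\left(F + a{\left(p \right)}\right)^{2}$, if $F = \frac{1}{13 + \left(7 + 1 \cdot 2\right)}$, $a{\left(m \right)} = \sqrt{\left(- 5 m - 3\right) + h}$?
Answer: $\frac{5809}{484} + \frac{2 \sqrt{3}}{11} \approx 12.317$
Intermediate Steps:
$a{\left(m \right)} = \sqrt{-3 - 5 m}$ ($a{\left(m \right)} = \sqrt{\left(- 5 m - 3\right) + 0} = \sqrt{\left(-3 - 5 m\right) + 0} = \sqrt{-3 - 5 m}$)
$F = \frac{1}{22}$ ($F = \frac{1}{13 + \left(7 + 2\right)} = \frac{1}{13 + 9} = \frac{1}{22} \approx 0.045455$)
$\left(F + a{\left(p \right)}\right)^{2} = \left(\frac{1}{22} + \sqrt{-3 - -15}\right)^{2} = \left(\frac{1}{22} + \sqrt{-3 + 15}\right)^{2} = \left(\frac{1}{22} + \sqrt{12}\right)^{2} = \left(\frac{1}{22} + 2 \sqrt{3}\right)^{2}$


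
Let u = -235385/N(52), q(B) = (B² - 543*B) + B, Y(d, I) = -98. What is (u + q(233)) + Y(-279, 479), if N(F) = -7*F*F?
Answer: -1364378775/18928 ≈ -72083.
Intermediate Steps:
q(B) = B² - 542*B
N(F) = -7*F²
u = 235385/18928 (u = -235385/((-7*52²)) = -235385/((-7*2704)) = -235385/(-18928) = -235385*(-1/18928) = 235385/18928 ≈ 12.436)
(u + q(233)) + Y(-279, 479) = (235385/18928 + 233*(-542 + 233)) - 98 = (235385/18928 + 233*(-309)) - 98 = (235385/18928 - 71997) - 98 = -1362523831/18928 - 98 = -1364378775/18928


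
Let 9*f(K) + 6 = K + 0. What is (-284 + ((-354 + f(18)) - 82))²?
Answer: 4648336/9 ≈ 5.1648e+5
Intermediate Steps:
f(K) = -⅔ + K/9 (f(K) = -⅔ + (K + 0)/9 = -⅔ + K/9)
(-284 + ((-354 + f(18)) - 82))² = (-284 + ((-354 + (-⅔ + (⅑)*18)) - 82))² = (-284 + ((-354 + (-⅔ + 2)) - 82))² = (-284 + ((-354 + 4/3) - 82))² = (-284 + (-1058/3 - 82))² = (-284 - 1304/3)² = (-2156/3)² = 4648336/9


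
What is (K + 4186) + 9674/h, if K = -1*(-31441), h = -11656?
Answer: 207629319/5828 ≈ 35626.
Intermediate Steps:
K = 31441
(K + 4186) + 9674/h = (31441 + 4186) + 9674/(-11656) = 35627 + 9674*(-1/11656) = 35627 - 4837/5828 = 207629319/5828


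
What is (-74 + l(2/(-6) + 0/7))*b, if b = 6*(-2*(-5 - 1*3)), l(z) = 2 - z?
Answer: -6880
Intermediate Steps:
b = 96 (b = 6*(-2*(-5 - 3)) = 6*(-2*(-8)) = 6*16 = 96)
(-74 + l(2/(-6) + 0/7))*b = (-74 + (2 - (2/(-6) + 0/7)))*96 = (-74 + (2 - (2*(-1/6) + 0*(1/7))))*96 = (-74 + (2 - (-1/3 + 0)))*96 = (-74 + (2 - 1*(-1/3)))*96 = (-74 + (2 + 1/3))*96 = (-74 + 7/3)*96 = -215/3*96 = -6880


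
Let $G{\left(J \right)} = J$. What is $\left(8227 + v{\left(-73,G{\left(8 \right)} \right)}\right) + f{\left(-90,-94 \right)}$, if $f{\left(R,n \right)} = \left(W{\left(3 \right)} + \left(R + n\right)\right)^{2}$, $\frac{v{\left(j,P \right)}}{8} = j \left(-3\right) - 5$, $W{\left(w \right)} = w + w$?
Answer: $41623$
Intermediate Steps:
$W{\left(w \right)} = 2 w$
$v{\left(j,P \right)} = -40 - 24 j$ ($v{\left(j,P \right)} = 8 \left(j \left(-3\right) - 5\right) = 8 \left(- 3 j - 5\right) = 8 \left(-5 - 3 j\right) = -40 - 24 j$)
$f{\left(R,n \right)} = \left(6 + R + n\right)^{2}$ ($f{\left(R,n \right)} = \left(2 \cdot 3 + \left(R + n\right)\right)^{2} = \left(6 + \left(R + n\right)\right)^{2} = \left(6 + R + n\right)^{2}$)
$\left(8227 + v{\left(-73,G{\left(8 \right)} \right)}\right) + f{\left(-90,-94 \right)} = \left(8227 - -1712\right) + \left(6 - 90 - 94\right)^{2} = \left(8227 + \left(-40 + 1752\right)\right) + \left(-178\right)^{2} = \left(8227 + 1712\right) + 31684 = 9939 + 31684 = 41623$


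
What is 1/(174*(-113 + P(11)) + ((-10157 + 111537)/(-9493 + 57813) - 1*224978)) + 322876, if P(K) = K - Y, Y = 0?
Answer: 189341249681156/586420947 ≈ 3.2288e+5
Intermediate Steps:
P(K) = K (P(K) = K - 1*0 = K + 0 = K)
1/(174*(-113 + P(11)) + ((-10157 + 111537)/(-9493 + 57813) - 1*224978)) + 322876 = 1/(174*(-113 + 11) + ((-10157 + 111537)/(-9493 + 57813) - 1*224978)) + 322876 = 1/(174*(-102) + (101380/48320 - 224978)) + 322876 = 1/(-17748 + (101380*(1/48320) - 224978)) + 322876 = 1/(-17748 + (5069/2416 - 224978)) + 322876 = 1/(-17748 - 543541779/2416) + 322876 = 1/(-586420947/2416) + 322876 = -2416/586420947 + 322876 = 189341249681156/586420947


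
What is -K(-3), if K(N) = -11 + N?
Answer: 14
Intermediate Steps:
-K(-3) = -(-11 - 3) = -1*(-14) = 14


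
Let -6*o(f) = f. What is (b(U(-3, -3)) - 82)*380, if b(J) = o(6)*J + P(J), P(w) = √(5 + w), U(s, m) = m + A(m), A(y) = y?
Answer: -28880 + 380*I ≈ -28880.0 + 380.0*I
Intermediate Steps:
o(f) = -f/6
U(s, m) = 2*m (U(s, m) = m + m = 2*m)
b(J) = √(5 + J) - J (b(J) = (-⅙*6)*J + √(5 + J) = -J + √(5 + J) = √(5 + J) - J)
(b(U(-3, -3)) - 82)*380 = ((√(5 + 2*(-3)) - 2*(-3)) - 82)*380 = ((√(5 - 6) - 1*(-6)) - 82)*380 = ((√(-1) + 6) - 82)*380 = ((I + 6) - 82)*380 = ((6 + I) - 82)*380 = (-76 + I)*380 = -28880 + 380*I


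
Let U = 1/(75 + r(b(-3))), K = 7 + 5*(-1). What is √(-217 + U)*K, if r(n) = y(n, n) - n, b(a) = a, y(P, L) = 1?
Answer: 2*I*√1354218/79 ≈ 29.461*I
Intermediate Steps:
r(n) = 1 - n
K = 2 (K = 7 - 5 = 2)
U = 1/79 (U = 1/(75 + (1 - 1*(-3))) = 1/(75 + (1 + 3)) = 1/(75 + 4) = 1/79 ≈ 0.012658)
√(-217 + U)*K = √(-217 + 1/79)*2 = √(-17142/79)*2 = (I*√1354218/79)*2 = 2*I*√1354218/79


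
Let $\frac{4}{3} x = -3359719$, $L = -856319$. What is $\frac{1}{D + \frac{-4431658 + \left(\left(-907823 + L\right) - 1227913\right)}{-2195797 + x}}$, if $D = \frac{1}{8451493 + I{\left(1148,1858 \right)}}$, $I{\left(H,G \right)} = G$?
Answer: $\frac{159450022968095}{251021025711397} \approx 0.63521$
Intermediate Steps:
$x = - \frac{10079157}{4}$ ($x = \frac{3}{4} \left(-3359719\right) = - \frac{10079157}{4} \approx -2.5198 \cdot 10^{6}$)
$D = \frac{1}{8453351}$ ($D = \frac{1}{8451493 + 1858} = \frac{1}{8453351} \approx 1.183 \cdot 10^{-7}$)
$\frac{1}{D + \frac{-4431658 + \left(\left(-907823 + L\right) - 1227913\right)}{-2195797 + x}} = \frac{1}{\frac{1}{8453351} + \frac{-4431658 - 2992055}{-2195797 - \frac{10079157}{4}}} = \frac{1}{\frac{1}{8453351} + \frac{-4431658 - 2992055}{- \frac{18862345}{4}}} = \frac{1}{\frac{1}{8453351} + \left(-4431658 - 2992055\right) \left(- \frac{4}{18862345}\right)} = \frac{1}{\frac{1}{8453351} - - \frac{29694852}{18862345}} = \frac{1}{\frac{1}{8453351} + \frac{29694852}{18862345}} = \frac{1}{\frac{251021025711397}{159450022968095}} = \frac{159450022968095}{251021025711397}$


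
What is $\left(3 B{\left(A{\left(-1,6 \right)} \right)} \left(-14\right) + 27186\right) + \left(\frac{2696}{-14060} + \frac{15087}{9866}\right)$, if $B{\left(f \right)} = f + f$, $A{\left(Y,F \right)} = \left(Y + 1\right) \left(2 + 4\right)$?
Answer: $\frac{942829403261}{34678990} \approx 27187.0$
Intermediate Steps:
$A{\left(Y,F \right)} = 6 + 6 Y$ ($A{\left(Y,F \right)} = \left(1 + Y\right) 6 = 6 + 6 Y$)
$B{\left(f \right)} = 2 f$
$\left(3 B{\left(A{\left(-1,6 \right)} \right)} \left(-14\right) + 27186\right) + \left(\frac{2696}{-14060} + \frac{15087}{9866}\right) = \left(3 \cdot 2 \left(6 + 6 \left(-1\right)\right) \left(-14\right) + 27186\right) + \left(\frac{2696}{-14060} + \frac{15087}{9866}\right) = \left(3 \cdot 2 \left(6 - 6\right) \left(-14\right) + 27186\right) + \left(2696 \left(- \frac{1}{14060}\right) + 15087 \cdot \frac{1}{9866}\right) = \left(3 \cdot 2 \cdot 0 \left(-14\right) + 27186\right) + \left(- \frac{674}{3515} + \frac{15087}{9866}\right) = \left(3 \cdot 0 \left(-14\right) + 27186\right) + \frac{46381121}{34678990} = \left(0 \left(-14\right) + 27186\right) + \frac{46381121}{34678990} = \left(0 + 27186\right) + \frac{46381121}{34678990} = 27186 + \frac{46381121}{34678990} = \frac{942829403261}{34678990}$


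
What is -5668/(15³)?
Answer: -5668/3375 ≈ -1.6794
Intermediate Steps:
-5668/(15³) = -5668/3375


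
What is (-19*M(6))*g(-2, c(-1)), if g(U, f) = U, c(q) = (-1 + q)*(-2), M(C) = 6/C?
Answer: 38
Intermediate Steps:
c(q) = 2 - 2*q
(-19*M(6))*g(-2, c(-1)) = -114/6*(-2) = -19*1*(-2) = -19*(-2) = 38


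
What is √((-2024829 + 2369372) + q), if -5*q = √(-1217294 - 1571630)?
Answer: √(8613575 - 10*I*√697231)/5 ≈ 586.98 - 0.28451*I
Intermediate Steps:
q = -2*I*√697231/5 (q = -√(-1217294 - 1571630)/5 = -2*I*√697231/5 ≈ -334.0*I)
√((-2024829 + 2369372) + q) = √((-2024829 + 2369372) - 2*I*√697231/5) = √(344543 - 2*I*√697231/5)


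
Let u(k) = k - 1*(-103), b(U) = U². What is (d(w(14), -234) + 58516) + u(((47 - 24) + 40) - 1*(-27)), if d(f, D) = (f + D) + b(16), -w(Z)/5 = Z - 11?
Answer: 58716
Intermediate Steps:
w(Z) = 55 - 5*Z (w(Z) = -5*(Z - 11) = -5*(-11 + Z) = 55 - 5*Z)
u(k) = 103 + k (u(k) = k + 103 = 103 + k)
d(f, D) = 256 + D + f (d(f, D) = (f + D) + 16² = (D + f) + 256 = 256 + D + f)
(d(w(14), -234) + 58516) + u(((47 - 24) + 40) - 1*(-27)) = ((256 - 234 + (55 - 5*14)) + 58516) + (103 + (((47 - 24) + 40) - 1*(-27))) = ((256 - 234 + (55 - 70)) + 58516) + (103 + ((23 + 40) + 27)) = ((256 - 234 - 15) + 58516) + (103 + (63 + 27)) = (7 + 58516) + (103 + 90) = 58523 + 193 = 58716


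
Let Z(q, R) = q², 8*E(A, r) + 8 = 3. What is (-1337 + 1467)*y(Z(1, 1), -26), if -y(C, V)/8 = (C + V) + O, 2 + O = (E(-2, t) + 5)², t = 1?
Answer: 32695/4 ≈ 8173.8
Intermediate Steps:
E(A, r) = -5/8 (E(A, r) = -1 + (⅛)*3 = -1 + 3/8 = -5/8)
O = 1097/64 (O = -2 + (-5/8 + 5)² = -2 + (35/8)² = -2 + 1225/64 = 1097/64 ≈ 17.141)
y(C, V) = -1097/8 - 8*C - 8*V (y(C, V) = -8*((C + V) + 1097/64) = -8*(1097/64 + C + V) = -1097/8 - 8*C - 8*V)
(-1337 + 1467)*y(Z(1, 1), -26) = (-1337 + 1467)*(-1097/8 - 8*1² - 8*(-26)) = 130*(-1097/8 - 8*1 + 208) = 130*(-1097/8 - 8 + 208) = 130*(503/8) = 32695/4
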